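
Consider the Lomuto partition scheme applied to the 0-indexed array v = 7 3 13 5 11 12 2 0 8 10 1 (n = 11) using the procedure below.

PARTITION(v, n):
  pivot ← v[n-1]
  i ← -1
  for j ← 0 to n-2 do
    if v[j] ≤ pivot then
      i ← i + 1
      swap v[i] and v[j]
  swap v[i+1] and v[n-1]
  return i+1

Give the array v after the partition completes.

pivot = v[10] = 1; i = -1
j=0: v[0]=7 > 1 → no swap
j=1: v[1]=3 > 1 → no swap
j=2: v[2]=13 > 1 → no swap
j=3: v[3]=5 > 1 → no swap
j=4: v[4]=11 > 1 → no swap
j=5: v[5]=12 > 1 → no swap
j=6: v[6]=2 > 1 → no swap
j=7: v[7]=0 ≤ 1 → i=0, swap v[0],v[7] → 0 3 13 5 11 12 2 7 8 10 1
j=8: v[8]=8 > 1 → no swap
j=9: v[9]=10 > 1 → no swap
final swap v[1],v[10] → 0 1 13 5 11 12 2 7 8 10 3; return 1

0 1 13 5 11 12 2 7 8 10 3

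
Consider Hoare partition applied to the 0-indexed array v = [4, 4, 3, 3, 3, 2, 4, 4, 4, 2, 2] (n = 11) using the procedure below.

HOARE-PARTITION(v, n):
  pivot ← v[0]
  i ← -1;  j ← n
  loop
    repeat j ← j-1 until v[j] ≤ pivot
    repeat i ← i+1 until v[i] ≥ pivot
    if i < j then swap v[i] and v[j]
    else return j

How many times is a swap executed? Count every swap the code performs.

pivot = v[0] = 4; i = -1, j = 11
j→10 (v[10]=2≤4), i→0 (v[0]=4≥4); i<j, swap → [2, 4, 3, 3, 3, 2, 4, 4, 4, 2, 4]
j→9 (v[9]=2≤4), i→1 (v[1]=4≥4); i<j, swap → [2, 2, 3, 3, 3, 2, 4, 4, 4, 4, 4]
j→8 (v[8]=4≤4), i→6 (v[6]=4≥4); i<j, swap → [2, 2, 3, 3, 3, 2, 4, 4, 4, 4, 4]
j→7, i→7; i≥j, return j=7. v = [2, 2, 3, 3, 3, 2, 4, 4, 4, 4, 4]

3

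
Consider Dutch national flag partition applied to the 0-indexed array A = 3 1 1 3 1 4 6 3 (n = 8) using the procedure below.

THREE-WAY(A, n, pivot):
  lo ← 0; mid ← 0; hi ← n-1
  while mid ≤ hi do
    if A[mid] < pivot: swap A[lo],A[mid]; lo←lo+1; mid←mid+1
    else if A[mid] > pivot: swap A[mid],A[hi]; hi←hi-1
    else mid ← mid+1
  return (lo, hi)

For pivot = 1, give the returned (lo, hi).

pivot = 1; lo=0, mid=0, hi=7
A[mid]=3>1: swap A[0],A[7]; hi=6 → 3 1 1 3 1 4 6 3
A[mid]=3>1: swap A[0],A[6]; hi=5 → 6 1 1 3 1 4 3 3
A[mid]=6>1: swap A[0],A[5]; hi=4 → 4 1 1 3 1 6 3 3
A[mid]=4>1: swap A[0],A[4]; hi=3 → 1 1 1 3 4 6 3 3
A[mid]=1=1: mid=1
A[mid]=1=1: mid=2
A[mid]=1=1: mid=3
A[mid]=3>1: swap A[3],A[3]; hi=2 → 1 1 1 3 4 6 3 3
end: lo=0, hi=2; A = 1 1 1 3 4 6 3 3

(0, 2)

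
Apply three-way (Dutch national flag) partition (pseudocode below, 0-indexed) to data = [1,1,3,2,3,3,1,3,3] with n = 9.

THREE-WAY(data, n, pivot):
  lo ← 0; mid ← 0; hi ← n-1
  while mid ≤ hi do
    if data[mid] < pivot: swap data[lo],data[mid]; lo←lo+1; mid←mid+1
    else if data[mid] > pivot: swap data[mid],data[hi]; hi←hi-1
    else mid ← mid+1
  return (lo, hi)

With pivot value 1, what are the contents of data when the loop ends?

[1,1,1,3,3,2,3,3,3]

lo=0 mid=0 hi=8
1=1: mid=1
1=1: mid=2
3>1: swap(2,8), hi=7 ⇒ [1,1,3,2,3,3,1,3,3]
3>1: swap(2,7), hi=6 ⇒ [1,1,3,2,3,3,1,3,3]
3>1: swap(2,6), hi=5 ⇒ [1,1,1,2,3,3,3,3,3]
1=1: mid=3
2>1: swap(3,5), hi=4 ⇒ [1,1,1,3,3,2,3,3,3]
3>1: swap(3,4), hi=3 ⇒ [1,1,1,3,3,2,3,3,3]
3>1: swap(3,3), hi=2 ⇒ [1,1,1,3,3,2,3,3,3]
done. lo=0 hi=2; data=[1,1,1,3,3,2,3,3,3]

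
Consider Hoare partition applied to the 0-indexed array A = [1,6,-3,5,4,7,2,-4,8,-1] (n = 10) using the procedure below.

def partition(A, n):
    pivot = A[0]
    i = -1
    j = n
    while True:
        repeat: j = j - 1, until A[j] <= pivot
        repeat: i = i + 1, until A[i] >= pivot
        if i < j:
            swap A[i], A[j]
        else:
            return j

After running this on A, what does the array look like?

pivot=1
j stops at 9 (-1), i stops at 0 (1); swap ⇒ [-1,6,-3,5,4,7,2,-4,8,1]
j stops at 7 (-4), i stops at 1 (6); swap ⇒ [-1,-4,-3,5,4,7,2,6,8,1]
j stops at 2, i stops at 3; i≥j ⇒ return 2. A=[-1,-4,-3,5,4,7,2,6,8,1]

[-1,-4,-3,5,4,7,2,6,8,1]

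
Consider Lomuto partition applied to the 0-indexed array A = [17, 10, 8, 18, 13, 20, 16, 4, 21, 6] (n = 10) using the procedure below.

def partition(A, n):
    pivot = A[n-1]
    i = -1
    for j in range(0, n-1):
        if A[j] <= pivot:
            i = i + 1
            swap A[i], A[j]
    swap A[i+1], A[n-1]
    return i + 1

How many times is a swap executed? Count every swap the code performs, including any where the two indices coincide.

2

pivot = A[9] = 6; i = -1
j=0: A[0]=17 > 6 → no swap
j=1: A[1]=10 > 6 → no swap
j=2: A[2]=8 > 6 → no swap
j=3: A[3]=18 > 6 → no swap
j=4: A[4]=13 > 6 → no swap
j=5: A[5]=20 > 6 → no swap
j=6: A[6]=16 > 6 → no swap
j=7: A[7]=4 ≤ 6 → i=0, swap A[0],A[7] → [4, 10, 8, 18, 13, 20, 16, 17, 21, 6]
j=8: A[8]=21 > 6 → no swap
final swap A[1],A[9] → [4, 6, 8, 18, 13, 20, 16, 17, 21, 10]; return 1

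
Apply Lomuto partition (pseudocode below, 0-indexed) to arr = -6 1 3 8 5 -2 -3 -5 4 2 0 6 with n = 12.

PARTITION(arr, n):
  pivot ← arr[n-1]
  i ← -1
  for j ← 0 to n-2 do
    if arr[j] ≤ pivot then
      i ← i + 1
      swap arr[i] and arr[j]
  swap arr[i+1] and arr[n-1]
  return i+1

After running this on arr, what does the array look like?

-6 1 3 5 -2 -3 -5 4 2 0 6 8

pivot=6, i=-1
j=0: -6≤6, i=0, swap(0,0) ⇒ -6 1 3 8 5 -2 -3 -5 4 2 0 6
j=1: 1≤6, i=1, swap(1,1) ⇒ -6 1 3 8 5 -2 -3 -5 4 2 0 6
j=2: 3≤6, i=2, swap(2,2) ⇒ -6 1 3 8 5 -2 -3 -5 4 2 0 6
j=3: 8>6, skip
j=4: 5≤6, i=3, swap(3,4) ⇒ -6 1 3 5 8 -2 -3 -5 4 2 0 6
j=5: -2≤6, i=4, swap(4,5) ⇒ -6 1 3 5 -2 8 -3 -5 4 2 0 6
j=6: -3≤6, i=5, swap(5,6) ⇒ -6 1 3 5 -2 -3 8 -5 4 2 0 6
j=7: -5≤6, i=6, swap(6,7) ⇒ -6 1 3 5 -2 -3 -5 8 4 2 0 6
j=8: 4≤6, i=7, swap(7,8) ⇒ -6 1 3 5 -2 -3 -5 4 8 2 0 6
j=9: 2≤6, i=8, swap(8,9) ⇒ -6 1 3 5 -2 -3 -5 4 2 8 0 6
j=10: 0≤6, i=9, swap(9,10) ⇒ -6 1 3 5 -2 -3 -5 4 2 0 8 6
swap(10,11) ⇒ -6 1 3 5 -2 -3 -5 4 2 0 6 8; return 10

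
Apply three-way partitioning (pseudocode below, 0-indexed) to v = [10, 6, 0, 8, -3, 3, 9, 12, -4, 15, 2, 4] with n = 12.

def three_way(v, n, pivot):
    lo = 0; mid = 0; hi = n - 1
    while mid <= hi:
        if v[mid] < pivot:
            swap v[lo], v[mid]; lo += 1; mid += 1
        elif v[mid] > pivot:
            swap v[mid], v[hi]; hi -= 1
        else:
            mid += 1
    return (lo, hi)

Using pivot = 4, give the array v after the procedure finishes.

lo=0 mid=0 hi=11
10>4: swap(0,11), hi=10 ⇒ [4, 6, 0, 8, -3, 3, 9, 12, -4, 15, 2, 10]
4=4: mid=1
6>4: swap(1,10), hi=9 ⇒ [4, 2, 0, 8, -3, 3, 9, 12, -4, 15, 6, 10]
2<4: swap(0,1), lo=1 mid=2 ⇒ [2, 4, 0, 8, -3, 3, 9, 12, -4, 15, 6, 10]
0<4: swap(1,2), lo=2 mid=3 ⇒ [2, 0, 4, 8, -3, 3, 9, 12, -4, 15, 6, 10]
8>4: swap(3,9), hi=8 ⇒ [2, 0, 4, 15, -3, 3, 9, 12, -4, 8, 6, 10]
15>4: swap(3,8), hi=7 ⇒ [2, 0, 4, -4, -3, 3, 9, 12, 15, 8, 6, 10]
-4<4: swap(2,3), lo=3 mid=4 ⇒ [2, 0, -4, 4, -3, 3, 9, 12, 15, 8, 6, 10]
-3<4: swap(3,4), lo=4 mid=5 ⇒ [2, 0, -4, -3, 4, 3, 9, 12, 15, 8, 6, 10]
3<4: swap(4,5), lo=5 mid=6 ⇒ [2, 0, -4, -3, 3, 4, 9, 12, 15, 8, 6, 10]
9>4: swap(6,7), hi=6 ⇒ [2, 0, -4, -3, 3, 4, 12, 9, 15, 8, 6, 10]
12>4: swap(6,6), hi=5 ⇒ [2, 0, -4, -3, 3, 4, 12, 9, 15, 8, 6, 10]
done. lo=5 hi=5; v=[2, 0, -4, -3, 3, 4, 12, 9, 15, 8, 6, 10]

[2, 0, -4, -3, 3, 4, 12, 9, 15, 8, 6, 10]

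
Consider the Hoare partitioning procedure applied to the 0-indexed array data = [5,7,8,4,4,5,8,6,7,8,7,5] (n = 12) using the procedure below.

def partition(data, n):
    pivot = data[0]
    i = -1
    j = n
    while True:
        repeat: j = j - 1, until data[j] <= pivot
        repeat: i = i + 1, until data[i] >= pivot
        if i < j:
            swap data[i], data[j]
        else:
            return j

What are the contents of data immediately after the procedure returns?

pivot=5
j stops at 11 (5), i stops at 0 (5); swap ⇒ [5,7,8,4,4,5,8,6,7,8,7,5]
j stops at 5 (5), i stops at 1 (7); swap ⇒ [5,5,8,4,4,7,8,6,7,8,7,5]
j stops at 4 (4), i stops at 2 (8); swap ⇒ [5,5,4,4,8,7,8,6,7,8,7,5]
j stops at 3, i stops at 4; i≥j ⇒ return 3. data=[5,5,4,4,8,7,8,6,7,8,7,5]

[5,5,4,4,8,7,8,6,7,8,7,5]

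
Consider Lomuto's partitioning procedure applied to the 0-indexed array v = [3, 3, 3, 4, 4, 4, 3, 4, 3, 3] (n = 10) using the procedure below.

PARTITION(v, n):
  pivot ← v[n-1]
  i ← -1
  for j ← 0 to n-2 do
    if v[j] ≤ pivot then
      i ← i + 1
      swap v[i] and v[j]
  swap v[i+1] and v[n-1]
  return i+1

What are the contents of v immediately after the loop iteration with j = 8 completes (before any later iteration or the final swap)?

pivot = v[9] = 3; i = -1
j=0: v[0]=3 ≤ 3 → i=0, swap v[0],v[0] (no change) → [3, 3, 3, 4, 4, 4, 3, 4, 3, 3]
j=1: v[1]=3 ≤ 3 → i=1, swap v[1],v[1] (no change) → [3, 3, 3, 4, 4, 4, 3, 4, 3, 3]
j=2: v[2]=3 ≤ 3 → i=2, swap v[2],v[2] (no change) → [3, 3, 3, 4, 4, 4, 3, 4, 3, 3]
j=3: v[3]=4 > 3 → no swap
j=4: v[4]=4 > 3 → no swap
j=5: v[5]=4 > 3 → no swap
j=6: v[6]=3 ≤ 3 → i=3, swap v[3],v[6] → [3, 3, 3, 3, 4, 4, 4, 4, 3, 3]
j=7: v[7]=4 > 3 → no swap
j=8: v[8]=3 ≤ 3 → i=4, swap v[4],v[8] → [3, 3, 3, 3, 3, 4, 4, 4, 4, 3]
(after j=8) v = [3, 3, 3, 3, 3, 4, 4, 4, 4, 3]

[3, 3, 3, 3, 3, 4, 4, 4, 4, 3]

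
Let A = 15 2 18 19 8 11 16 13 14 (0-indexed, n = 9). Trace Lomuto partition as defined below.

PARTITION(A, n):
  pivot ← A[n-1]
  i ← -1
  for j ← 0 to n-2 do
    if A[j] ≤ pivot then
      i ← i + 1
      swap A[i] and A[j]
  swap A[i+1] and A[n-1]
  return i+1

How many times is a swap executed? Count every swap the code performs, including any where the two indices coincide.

5

pivot=14, i=-1
j=0: 15>14, skip
j=1: 2≤14, i=0, swap(0,1) ⇒ 2 15 18 19 8 11 16 13 14
j=2: 18>14, skip
j=3: 19>14, skip
j=4: 8≤14, i=1, swap(1,4) ⇒ 2 8 18 19 15 11 16 13 14
j=5: 11≤14, i=2, swap(2,5) ⇒ 2 8 11 19 15 18 16 13 14
j=6: 16>14, skip
j=7: 13≤14, i=3, swap(3,7) ⇒ 2 8 11 13 15 18 16 19 14
swap(4,8) ⇒ 2 8 11 13 14 18 16 19 15; return 4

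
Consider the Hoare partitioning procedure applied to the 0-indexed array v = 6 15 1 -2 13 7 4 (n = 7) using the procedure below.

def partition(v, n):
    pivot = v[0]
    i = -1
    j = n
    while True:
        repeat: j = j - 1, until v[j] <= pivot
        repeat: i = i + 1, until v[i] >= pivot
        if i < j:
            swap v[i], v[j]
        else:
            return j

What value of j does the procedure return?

pivot=6
j stops at 6 (4), i stops at 0 (6); swap ⇒ 4 15 1 -2 13 7 6
j stops at 3 (-2), i stops at 1 (15); swap ⇒ 4 -2 1 15 13 7 6
j stops at 2, i stops at 3; i≥j ⇒ return 2. v=4 -2 1 15 13 7 6

2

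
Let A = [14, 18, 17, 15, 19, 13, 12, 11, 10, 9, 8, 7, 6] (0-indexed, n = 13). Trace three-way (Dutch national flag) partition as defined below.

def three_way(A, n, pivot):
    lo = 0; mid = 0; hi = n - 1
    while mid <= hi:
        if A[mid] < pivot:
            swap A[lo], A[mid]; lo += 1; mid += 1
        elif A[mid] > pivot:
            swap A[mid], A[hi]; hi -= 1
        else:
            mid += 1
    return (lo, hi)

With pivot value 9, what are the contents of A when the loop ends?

pivot = 9; lo=0, mid=0, hi=12
A[mid]=14>9: swap A[0],A[12]; hi=11 → [6, 18, 17, 15, 19, 13, 12, 11, 10, 9, 8, 7, 14]
A[mid]=6<9: swap A[0],A[0]; lo=1,mid=1 → [6, 18, 17, 15, 19, 13, 12, 11, 10, 9, 8, 7, 14]
A[mid]=18>9: swap A[1],A[11]; hi=10 → [6, 7, 17, 15, 19, 13, 12, 11, 10, 9, 8, 18, 14]
A[mid]=7<9: swap A[1],A[1]; lo=2,mid=2 → [6, 7, 17, 15, 19, 13, 12, 11, 10, 9, 8, 18, 14]
A[mid]=17>9: swap A[2],A[10]; hi=9 → [6, 7, 8, 15, 19, 13, 12, 11, 10, 9, 17, 18, 14]
A[mid]=8<9: swap A[2],A[2]; lo=3,mid=3 → [6, 7, 8, 15, 19, 13, 12, 11, 10, 9, 17, 18, 14]
A[mid]=15>9: swap A[3],A[9]; hi=8 → [6, 7, 8, 9, 19, 13, 12, 11, 10, 15, 17, 18, 14]
A[mid]=9=9: mid=4
A[mid]=19>9: swap A[4],A[8]; hi=7 → [6, 7, 8, 9, 10, 13, 12, 11, 19, 15, 17, 18, 14]
A[mid]=10>9: swap A[4],A[7]; hi=6 → [6, 7, 8, 9, 11, 13, 12, 10, 19, 15, 17, 18, 14]
A[mid]=11>9: swap A[4],A[6]; hi=5 → [6, 7, 8, 9, 12, 13, 11, 10, 19, 15, 17, 18, 14]
A[mid]=12>9: swap A[4],A[5]; hi=4 → [6, 7, 8, 9, 13, 12, 11, 10, 19, 15, 17, 18, 14]
A[mid]=13>9: swap A[4],A[4]; hi=3 → [6, 7, 8, 9, 13, 12, 11, 10, 19, 15, 17, 18, 14]
end: lo=3, hi=3; A = [6, 7, 8, 9, 13, 12, 11, 10, 19, 15, 17, 18, 14]

[6, 7, 8, 9, 13, 12, 11, 10, 19, 15, 17, 18, 14]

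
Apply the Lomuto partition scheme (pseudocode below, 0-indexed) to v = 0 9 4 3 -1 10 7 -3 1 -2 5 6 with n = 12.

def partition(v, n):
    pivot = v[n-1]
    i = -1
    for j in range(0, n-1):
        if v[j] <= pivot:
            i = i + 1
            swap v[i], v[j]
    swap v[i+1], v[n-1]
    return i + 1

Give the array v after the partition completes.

pivot=6, i=-1
j=0: 0≤6, i=0, swap(0,0) ⇒ 0 9 4 3 -1 10 7 -3 1 -2 5 6
j=1: 9>6, skip
j=2: 4≤6, i=1, swap(1,2) ⇒ 0 4 9 3 -1 10 7 -3 1 -2 5 6
j=3: 3≤6, i=2, swap(2,3) ⇒ 0 4 3 9 -1 10 7 -3 1 -2 5 6
j=4: -1≤6, i=3, swap(3,4) ⇒ 0 4 3 -1 9 10 7 -3 1 -2 5 6
j=5: 10>6, skip
j=6: 7>6, skip
j=7: -3≤6, i=4, swap(4,7) ⇒ 0 4 3 -1 -3 10 7 9 1 -2 5 6
j=8: 1≤6, i=5, swap(5,8) ⇒ 0 4 3 -1 -3 1 7 9 10 -2 5 6
j=9: -2≤6, i=6, swap(6,9) ⇒ 0 4 3 -1 -3 1 -2 9 10 7 5 6
j=10: 5≤6, i=7, swap(7,10) ⇒ 0 4 3 -1 -3 1 -2 5 10 7 9 6
swap(8,11) ⇒ 0 4 3 -1 -3 1 -2 5 6 7 9 10; return 8

0 4 3 -1 -3 1 -2 5 6 7 9 10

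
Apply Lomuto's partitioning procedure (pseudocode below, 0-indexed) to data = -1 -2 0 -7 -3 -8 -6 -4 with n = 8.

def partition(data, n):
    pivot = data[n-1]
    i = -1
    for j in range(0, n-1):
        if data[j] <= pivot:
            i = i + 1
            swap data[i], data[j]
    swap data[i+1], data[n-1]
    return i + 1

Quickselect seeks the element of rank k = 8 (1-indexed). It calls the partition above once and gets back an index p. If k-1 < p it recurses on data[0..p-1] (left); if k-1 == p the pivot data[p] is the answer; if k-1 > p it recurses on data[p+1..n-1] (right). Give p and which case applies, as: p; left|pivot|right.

3; right

pivot=-4, i=-1
j=0: -1>-4, skip
j=1: -2>-4, skip
j=2: 0>-4, skip
j=3: -7≤-4, i=0, swap(0,3) ⇒ -7 -2 0 -1 -3 -8 -6 -4
j=4: -3>-4, skip
j=5: -8≤-4, i=1, swap(1,5) ⇒ -7 -8 0 -1 -3 -2 -6 -4
j=6: -6≤-4, i=2, swap(2,6) ⇒ -7 -8 -6 -1 -3 -2 0 -4
swap(3,7) ⇒ -7 -8 -6 -4 -3 -2 0 -1; return 3
p = 3; k-1 = 7 > 3 ⇒ right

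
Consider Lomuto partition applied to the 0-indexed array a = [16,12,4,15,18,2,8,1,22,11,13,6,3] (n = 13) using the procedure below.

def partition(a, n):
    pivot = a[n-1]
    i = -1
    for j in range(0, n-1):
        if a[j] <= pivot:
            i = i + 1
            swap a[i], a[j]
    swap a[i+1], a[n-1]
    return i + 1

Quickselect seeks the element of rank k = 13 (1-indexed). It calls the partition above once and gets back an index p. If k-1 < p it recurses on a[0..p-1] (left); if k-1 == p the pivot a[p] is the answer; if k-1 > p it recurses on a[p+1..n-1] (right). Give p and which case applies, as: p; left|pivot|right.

pivot = a[12] = 3; i = -1
j=0: a[0]=16 > 3 → no swap
j=1: a[1]=12 > 3 → no swap
j=2: a[2]=4 > 3 → no swap
j=3: a[3]=15 > 3 → no swap
j=4: a[4]=18 > 3 → no swap
j=5: a[5]=2 ≤ 3 → i=0, swap a[0],a[5] → [2,12,4,15,18,16,8,1,22,11,13,6,3]
j=6: a[6]=8 > 3 → no swap
j=7: a[7]=1 ≤ 3 → i=1, swap a[1],a[7] → [2,1,4,15,18,16,8,12,22,11,13,6,3]
j=8: a[8]=22 > 3 → no swap
j=9: a[9]=11 > 3 → no swap
j=10: a[10]=13 > 3 → no swap
j=11: a[11]=6 > 3 → no swap
final swap a[2],a[12] → [2,1,3,15,18,16,8,12,22,11,13,6,4]; return 2
p = 2; k-1 = 12 > 2 ⇒ right

2; right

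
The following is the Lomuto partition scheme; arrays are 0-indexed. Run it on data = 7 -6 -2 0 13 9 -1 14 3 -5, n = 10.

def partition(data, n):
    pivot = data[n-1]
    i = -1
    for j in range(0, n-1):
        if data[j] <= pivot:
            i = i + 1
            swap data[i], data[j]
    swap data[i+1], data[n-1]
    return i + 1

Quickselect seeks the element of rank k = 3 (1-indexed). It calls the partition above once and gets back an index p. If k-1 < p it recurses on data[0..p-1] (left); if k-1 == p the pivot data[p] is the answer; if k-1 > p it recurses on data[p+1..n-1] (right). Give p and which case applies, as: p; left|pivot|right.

pivot=-5, i=-1
j=0: 7>-5, skip
j=1: -6≤-5, i=0, swap(0,1) ⇒ -6 7 -2 0 13 9 -1 14 3 -5
j=2: -2>-5, skip
j=3: 0>-5, skip
j=4: 13>-5, skip
j=5: 9>-5, skip
j=6: -1>-5, skip
j=7: 14>-5, skip
j=8: 3>-5, skip
swap(1,9) ⇒ -6 -5 -2 0 13 9 -1 14 3 7; return 1
p = 1; k-1 = 2 > 1 ⇒ right

1; right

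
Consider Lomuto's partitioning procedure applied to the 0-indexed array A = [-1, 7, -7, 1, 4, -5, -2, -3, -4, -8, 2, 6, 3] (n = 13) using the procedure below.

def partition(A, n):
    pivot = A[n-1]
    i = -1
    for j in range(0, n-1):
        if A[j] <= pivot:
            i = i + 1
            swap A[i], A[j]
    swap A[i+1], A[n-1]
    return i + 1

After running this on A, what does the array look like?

[-1, -7, 1, -5, -2, -3, -4, -8, 2, 3, 4, 6, 7]

pivot=3, i=-1
j=0: -1≤3, i=0, swap(0,0) ⇒ [-1, 7, -7, 1, 4, -5, -2, -3, -4, -8, 2, 6, 3]
j=1: 7>3, skip
j=2: -7≤3, i=1, swap(1,2) ⇒ [-1, -7, 7, 1, 4, -5, -2, -3, -4, -8, 2, 6, 3]
j=3: 1≤3, i=2, swap(2,3) ⇒ [-1, -7, 1, 7, 4, -5, -2, -3, -4, -8, 2, 6, 3]
j=4: 4>3, skip
j=5: -5≤3, i=3, swap(3,5) ⇒ [-1, -7, 1, -5, 4, 7, -2, -3, -4, -8, 2, 6, 3]
j=6: -2≤3, i=4, swap(4,6) ⇒ [-1, -7, 1, -5, -2, 7, 4, -3, -4, -8, 2, 6, 3]
j=7: -3≤3, i=5, swap(5,7) ⇒ [-1, -7, 1, -5, -2, -3, 4, 7, -4, -8, 2, 6, 3]
j=8: -4≤3, i=6, swap(6,8) ⇒ [-1, -7, 1, -5, -2, -3, -4, 7, 4, -8, 2, 6, 3]
j=9: -8≤3, i=7, swap(7,9) ⇒ [-1, -7, 1, -5, -2, -3, -4, -8, 4, 7, 2, 6, 3]
j=10: 2≤3, i=8, swap(8,10) ⇒ [-1, -7, 1, -5, -2, -3, -4, -8, 2, 7, 4, 6, 3]
j=11: 6>3, skip
swap(9,12) ⇒ [-1, -7, 1, -5, -2, -3, -4, -8, 2, 3, 4, 6, 7]; return 9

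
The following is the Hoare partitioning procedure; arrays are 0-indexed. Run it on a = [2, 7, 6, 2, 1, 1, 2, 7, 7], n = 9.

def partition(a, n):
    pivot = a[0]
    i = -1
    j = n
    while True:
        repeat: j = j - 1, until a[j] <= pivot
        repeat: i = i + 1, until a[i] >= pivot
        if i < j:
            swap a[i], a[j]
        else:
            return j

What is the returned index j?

3

pivot = a[0] = 2; i = -1, j = 9
j→6 (a[6]=2≤2), i→0 (a[0]=2≥2); i<j, swap → [2, 7, 6, 2, 1, 1, 2, 7, 7]
j→5 (a[5]=1≤2), i→1 (a[1]=7≥2); i<j, swap → [2, 1, 6, 2, 1, 7, 2, 7, 7]
j→4 (a[4]=1≤2), i→2 (a[2]=6≥2); i<j, swap → [2, 1, 1, 2, 6, 7, 2, 7, 7]
j→3, i→3; i≥j, return j=3. a = [2, 1, 1, 2, 6, 7, 2, 7, 7]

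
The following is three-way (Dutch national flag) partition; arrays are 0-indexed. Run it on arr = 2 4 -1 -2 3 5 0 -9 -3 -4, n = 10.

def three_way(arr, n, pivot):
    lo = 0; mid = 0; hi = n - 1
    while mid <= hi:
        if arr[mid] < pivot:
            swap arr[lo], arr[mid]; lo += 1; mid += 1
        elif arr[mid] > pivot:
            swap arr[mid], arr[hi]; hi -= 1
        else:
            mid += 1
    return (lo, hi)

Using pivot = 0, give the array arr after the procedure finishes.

pivot = 0; lo=0, mid=0, hi=9
arr[mid]=2>0: swap arr[0],arr[9]; hi=8 → -4 4 -1 -2 3 5 0 -9 -3 2
arr[mid]=-4<0: swap arr[0],arr[0]; lo=1,mid=1 → -4 4 -1 -2 3 5 0 -9 -3 2
arr[mid]=4>0: swap arr[1],arr[8]; hi=7 → -4 -3 -1 -2 3 5 0 -9 4 2
arr[mid]=-3<0: swap arr[1],arr[1]; lo=2,mid=2 → -4 -3 -1 -2 3 5 0 -9 4 2
arr[mid]=-1<0: swap arr[2],arr[2]; lo=3,mid=3 → -4 -3 -1 -2 3 5 0 -9 4 2
arr[mid]=-2<0: swap arr[3],arr[3]; lo=4,mid=4 → -4 -3 -1 -2 3 5 0 -9 4 2
arr[mid]=3>0: swap arr[4],arr[7]; hi=6 → -4 -3 -1 -2 -9 5 0 3 4 2
arr[mid]=-9<0: swap arr[4],arr[4]; lo=5,mid=5 → -4 -3 -1 -2 -9 5 0 3 4 2
arr[mid]=5>0: swap arr[5],arr[6]; hi=5 → -4 -3 -1 -2 -9 0 5 3 4 2
arr[mid]=0=0: mid=6
end: lo=5, hi=5; arr = -4 -3 -1 -2 -9 0 5 3 4 2

-4 -3 -1 -2 -9 0 5 3 4 2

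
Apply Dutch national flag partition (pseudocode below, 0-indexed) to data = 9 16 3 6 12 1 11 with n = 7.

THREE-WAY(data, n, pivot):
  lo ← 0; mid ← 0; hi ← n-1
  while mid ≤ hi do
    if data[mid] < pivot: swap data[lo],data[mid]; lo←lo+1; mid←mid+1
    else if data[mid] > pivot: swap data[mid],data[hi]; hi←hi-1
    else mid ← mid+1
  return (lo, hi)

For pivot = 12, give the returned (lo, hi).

lo=0 mid=0 hi=6
9<12: swap(0,0), lo=1 mid=1 ⇒ 9 16 3 6 12 1 11
16>12: swap(1,6), hi=5 ⇒ 9 11 3 6 12 1 16
11<12: swap(1,1), lo=2 mid=2 ⇒ 9 11 3 6 12 1 16
3<12: swap(2,2), lo=3 mid=3 ⇒ 9 11 3 6 12 1 16
6<12: swap(3,3), lo=4 mid=4 ⇒ 9 11 3 6 12 1 16
12=12: mid=5
1<12: swap(4,5), lo=5 mid=6 ⇒ 9 11 3 6 1 12 16
done. lo=5 hi=5; data=9 11 3 6 1 12 16

(5, 5)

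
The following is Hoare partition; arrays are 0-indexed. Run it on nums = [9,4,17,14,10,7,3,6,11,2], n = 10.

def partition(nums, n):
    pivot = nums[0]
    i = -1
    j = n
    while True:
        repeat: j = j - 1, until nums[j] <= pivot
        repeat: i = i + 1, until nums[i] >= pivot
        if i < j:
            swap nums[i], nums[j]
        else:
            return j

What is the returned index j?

pivot = nums[0] = 9; i = -1, j = 10
j→9 (nums[9]=2≤9), i→0 (nums[0]=9≥9); i<j, swap → [2,4,17,14,10,7,3,6,11,9]
j→7 (nums[7]=6≤9), i→2 (nums[2]=17≥9); i<j, swap → [2,4,6,14,10,7,3,17,11,9]
j→6 (nums[6]=3≤9), i→3 (nums[3]=14≥9); i<j, swap → [2,4,6,3,10,7,14,17,11,9]
j→5 (nums[5]=7≤9), i→4 (nums[4]=10≥9); i<j, swap → [2,4,6,3,7,10,14,17,11,9]
j→4, i→5; i≥j, return j=4. nums = [2,4,6,3,7,10,14,17,11,9]

4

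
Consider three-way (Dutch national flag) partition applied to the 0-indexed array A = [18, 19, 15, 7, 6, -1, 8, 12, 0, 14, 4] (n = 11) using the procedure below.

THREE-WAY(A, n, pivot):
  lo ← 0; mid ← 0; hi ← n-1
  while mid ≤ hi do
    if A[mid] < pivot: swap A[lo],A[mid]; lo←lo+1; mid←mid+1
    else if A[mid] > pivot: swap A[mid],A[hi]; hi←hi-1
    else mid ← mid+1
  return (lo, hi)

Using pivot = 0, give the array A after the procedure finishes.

[-1, 0, 7, 6, 15, 8, 12, 19, 14, 4, 18]

pivot = 0; lo=0, mid=0, hi=10
A[mid]=18>0: swap A[0],A[10]; hi=9 → [4, 19, 15, 7, 6, -1, 8, 12, 0, 14, 18]
A[mid]=4>0: swap A[0],A[9]; hi=8 → [14, 19, 15, 7, 6, -1, 8, 12, 0, 4, 18]
A[mid]=14>0: swap A[0],A[8]; hi=7 → [0, 19, 15, 7, 6, -1, 8, 12, 14, 4, 18]
A[mid]=0=0: mid=1
A[mid]=19>0: swap A[1],A[7]; hi=6 → [0, 12, 15, 7, 6, -1, 8, 19, 14, 4, 18]
A[mid]=12>0: swap A[1],A[6]; hi=5 → [0, 8, 15, 7, 6, -1, 12, 19, 14, 4, 18]
A[mid]=8>0: swap A[1],A[5]; hi=4 → [0, -1, 15, 7, 6, 8, 12, 19, 14, 4, 18]
A[mid]=-1<0: swap A[0],A[1]; lo=1,mid=2 → [-1, 0, 15, 7, 6, 8, 12, 19, 14, 4, 18]
A[mid]=15>0: swap A[2],A[4]; hi=3 → [-1, 0, 6, 7, 15, 8, 12, 19, 14, 4, 18]
A[mid]=6>0: swap A[2],A[3]; hi=2 → [-1, 0, 7, 6, 15, 8, 12, 19, 14, 4, 18]
A[mid]=7>0: swap A[2],A[2]; hi=1 → [-1, 0, 7, 6, 15, 8, 12, 19, 14, 4, 18]
end: lo=1, hi=1; A = [-1, 0, 7, 6, 15, 8, 12, 19, 14, 4, 18]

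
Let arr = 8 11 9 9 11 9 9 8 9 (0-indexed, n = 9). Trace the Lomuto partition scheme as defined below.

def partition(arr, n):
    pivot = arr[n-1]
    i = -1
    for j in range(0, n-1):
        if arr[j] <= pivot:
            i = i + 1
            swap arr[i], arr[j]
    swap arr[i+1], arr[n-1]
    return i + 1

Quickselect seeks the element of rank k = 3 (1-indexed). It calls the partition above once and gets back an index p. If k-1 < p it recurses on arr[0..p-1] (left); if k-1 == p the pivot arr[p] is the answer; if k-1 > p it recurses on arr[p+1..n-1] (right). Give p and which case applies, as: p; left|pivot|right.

6; left

pivot = arr[8] = 9; i = -1
j=0: arr[0]=8 ≤ 9 → i=0, swap arr[0],arr[0] (no change) → 8 11 9 9 11 9 9 8 9
j=1: arr[1]=11 > 9 → no swap
j=2: arr[2]=9 ≤ 9 → i=1, swap arr[1],arr[2] → 8 9 11 9 11 9 9 8 9
j=3: arr[3]=9 ≤ 9 → i=2, swap arr[2],arr[3] → 8 9 9 11 11 9 9 8 9
j=4: arr[4]=11 > 9 → no swap
j=5: arr[5]=9 ≤ 9 → i=3, swap arr[3],arr[5] → 8 9 9 9 11 11 9 8 9
j=6: arr[6]=9 ≤ 9 → i=4, swap arr[4],arr[6] → 8 9 9 9 9 11 11 8 9
j=7: arr[7]=8 ≤ 9 → i=5, swap arr[5],arr[7] → 8 9 9 9 9 8 11 11 9
final swap arr[6],arr[8] → 8 9 9 9 9 8 9 11 11; return 6
p = 6; k-1 = 2 < 6 ⇒ left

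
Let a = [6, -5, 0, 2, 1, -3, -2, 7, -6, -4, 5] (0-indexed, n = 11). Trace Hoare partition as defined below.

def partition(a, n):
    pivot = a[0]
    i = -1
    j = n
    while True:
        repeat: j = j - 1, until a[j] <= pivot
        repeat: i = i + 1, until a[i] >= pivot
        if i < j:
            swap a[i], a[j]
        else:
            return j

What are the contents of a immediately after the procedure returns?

[5, -5, 0, 2, 1, -3, -2, -4, -6, 7, 6]

pivot=6
j stops at 10 (5), i stops at 0 (6); swap ⇒ [5, -5, 0, 2, 1, -3, -2, 7, -6, -4, 6]
j stops at 9 (-4), i stops at 7 (7); swap ⇒ [5, -5, 0, 2, 1, -3, -2, -4, -6, 7, 6]
j stops at 8, i stops at 9; i≥j ⇒ return 8. a=[5, -5, 0, 2, 1, -3, -2, -4, -6, 7, 6]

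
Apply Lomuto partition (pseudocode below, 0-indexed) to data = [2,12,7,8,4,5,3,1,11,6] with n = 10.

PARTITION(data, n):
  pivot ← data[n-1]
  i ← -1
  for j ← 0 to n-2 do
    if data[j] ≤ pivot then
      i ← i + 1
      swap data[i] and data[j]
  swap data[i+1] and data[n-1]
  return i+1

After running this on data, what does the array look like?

[2,4,5,3,1,6,8,12,11,7]

pivot = data[9] = 6; i = -1
j=0: data[0]=2 ≤ 6 → i=0, swap data[0],data[0] (no change) → [2,12,7,8,4,5,3,1,11,6]
j=1: data[1]=12 > 6 → no swap
j=2: data[2]=7 > 6 → no swap
j=3: data[3]=8 > 6 → no swap
j=4: data[4]=4 ≤ 6 → i=1, swap data[1],data[4] → [2,4,7,8,12,5,3,1,11,6]
j=5: data[5]=5 ≤ 6 → i=2, swap data[2],data[5] → [2,4,5,8,12,7,3,1,11,6]
j=6: data[6]=3 ≤ 6 → i=3, swap data[3],data[6] → [2,4,5,3,12,7,8,1,11,6]
j=7: data[7]=1 ≤ 6 → i=4, swap data[4],data[7] → [2,4,5,3,1,7,8,12,11,6]
j=8: data[8]=11 > 6 → no swap
final swap data[5],data[9] → [2,4,5,3,1,6,8,12,11,7]; return 5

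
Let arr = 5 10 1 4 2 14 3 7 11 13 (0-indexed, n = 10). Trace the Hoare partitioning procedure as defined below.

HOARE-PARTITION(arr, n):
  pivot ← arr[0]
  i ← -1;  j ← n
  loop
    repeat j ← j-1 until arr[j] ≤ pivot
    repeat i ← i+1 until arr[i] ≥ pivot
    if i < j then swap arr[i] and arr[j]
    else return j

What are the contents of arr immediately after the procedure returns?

pivot=5
j stops at 6 (3), i stops at 0 (5); swap ⇒ 3 10 1 4 2 14 5 7 11 13
j stops at 4 (2), i stops at 1 (10); swap ⇒ 3 2 1 4 10 14 5 7 11 13
j stops at 3, i stops at 4; i≥j ⇒ return 3. arr=3 2 1 4 10 14 5 7 11 13

3 2 1 4 10 14 5 7 11 13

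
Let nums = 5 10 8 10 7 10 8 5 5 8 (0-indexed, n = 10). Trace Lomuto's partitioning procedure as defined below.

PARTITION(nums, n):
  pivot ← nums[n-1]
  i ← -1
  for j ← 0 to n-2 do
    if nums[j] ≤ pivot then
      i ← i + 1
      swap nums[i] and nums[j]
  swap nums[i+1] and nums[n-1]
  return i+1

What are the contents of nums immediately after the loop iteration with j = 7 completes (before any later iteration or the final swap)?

pivot = nums[9] = 8; i = -1
j=0: nums[0]=5 ≤ 8 → i=0, swap nums[0],nums[0] (no change) → 5 10 8 10 7 10 8 5 5 8
j=1: nums[1]=10 > 8 → no swap
j=2: nums[2]=8 ≤ 8 → i=1, swap nums[1],nums[2] → 5 8 10 10 7 10 8 5 5 8
j=3: nums[3]=10 > 8 → no swap
j=4: nums[4]=7 ≤ 8 → i=2, swap nums[2],nums[4] → 5 8 7 10 10 10 8 5 5 8
j=5: nums[5]=10 > 8 → no swap
j=6: nums[6]=8 ≤ 8 → i=3, swap nums[3],nums[6] → 5 8 7 8 10 10 10 5 5 8
j=7: nums[7]=5 ≤ 8 → i=4, swap nums[4],nums[7] → 5 8 7 8 5 10 10 10 5 8
(after j=7) nums = 5 8 7 8 5 10 10 10 5 8

5 8 7 8 5 10 10 10 5 8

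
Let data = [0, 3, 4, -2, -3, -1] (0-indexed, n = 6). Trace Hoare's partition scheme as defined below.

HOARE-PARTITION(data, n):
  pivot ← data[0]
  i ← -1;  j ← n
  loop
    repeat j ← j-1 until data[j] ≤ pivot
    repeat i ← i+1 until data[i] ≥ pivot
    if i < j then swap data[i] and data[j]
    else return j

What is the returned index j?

2

pivot = data[0] = 0; i = -1, j = 6
j→5 (data[5]=-1≤0), i→0 (data[0]=0≥0); i<j, swap → [-1, 3, 4, -2, -3, 0]
j→4 (data[4]=-3≤0), i→1 (data[1]=3≥0); i<j, swap → [-1, -3, 4, -2, 3, 0]
j→3 (data[3]=-2≤0), i→2 (data[2]=4≥0); i<j, swap → [-1, -3, -2, 4, 3, 0]
j→2, i→3; i≥j, return j=2. data = [-1, -3, -2, 4, 3, 0]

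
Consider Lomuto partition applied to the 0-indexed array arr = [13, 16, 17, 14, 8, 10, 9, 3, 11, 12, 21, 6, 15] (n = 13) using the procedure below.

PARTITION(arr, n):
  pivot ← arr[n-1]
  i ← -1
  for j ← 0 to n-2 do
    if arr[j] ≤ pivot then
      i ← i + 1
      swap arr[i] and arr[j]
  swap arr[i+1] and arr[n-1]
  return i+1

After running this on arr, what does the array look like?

[13, 14, 8, 10, 9, 3, 11, 12, 6, 15, 21, 17, 16]

pivot=15, i=-1
j=0: 13≤15, i=0, swap(0,0) ⇒ [13, 16, 17, 14, 8, 10, 9, 3, 11, 12, 21, 6, 15]
j=1: 16>15, skip
j=2: 17>15, skip
j=3: 14≤15, i=1, swap(1,3) ⇒ [13, 14, 17, 16, 8, 10, 9, 3, 11, 12, 21, 6, 15]
j=4: 8≤15, i=2, swap(2,4) ⇒ [13, 14, 8, 16, 17, 10, 9, 3, 11, 12, 21, 6, 15]
j=5: 10≤15, i=3, swap(3,5) ⇒ [13, 14, 8, 10, 17, 16, 9, 3, 11, 12, 21, 6, 15]
j=6: 9≤15, i=4, swap(4,6) ⇒ [13, 14, 8, 10, 9, 16, 17, 3, 11, 12, 21, 6, 15]
j=7: 3≤15, i=5, swap(5,7) ⇒ [13, 14, 8, 10, 9, 3, 17, 16, 11, 12, 21, 6, 15]
j=8: 11≤15, i=6, swap(6,8) ⇒ [13, 14, 8, 10, 9, 3, 11, 16, 17, 12, 21, 6, 15]
j=9: 12≤15, i=7, swap(7,9) ⇒ [13, 14, 8, 10, 9, 3, 11, 12, 17, 16, 21, 6, 15]
j=10: 21>15, skip
j=11: 6≤15, i=8, swap(8,11) ⇒ [13, 14, 8, 10, 9, 3, 11, 12, 6, 16, 21, 17, 15]
swap(9,12) ⇒ [13, 14, 8, 10, 9, 3, 11, 12, 6, 15, 21, 17, 16]; return 9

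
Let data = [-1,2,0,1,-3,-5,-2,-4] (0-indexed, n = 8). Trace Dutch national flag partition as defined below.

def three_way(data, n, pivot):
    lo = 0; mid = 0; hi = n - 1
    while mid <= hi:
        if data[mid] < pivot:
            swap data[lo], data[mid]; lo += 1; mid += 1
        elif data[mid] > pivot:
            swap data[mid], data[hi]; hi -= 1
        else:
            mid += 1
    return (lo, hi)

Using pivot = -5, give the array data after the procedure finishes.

pivot = -5; lo=0, mid=0, hi=7
data[mid]=-1>-5: swap data[0],data[7]; hi=6 → [-4,2,0,1,-3,-5,-2,-1]
data[mid]=-4>-5: swap data[0],data[6]; hi=5 → [-2,2,0,1,-3,-5,-4,-1]
data[mid]=-2>-5: swap data[0],data[5]; hi=4 → [-5,2,0,1,-3,-2,-4,-1]
data[mid]=-5=-5: mid=1
data[mid]=2>-5: swap data[1],data[4]; hi=3 → [-5,-3,0,1,2,-2,-4,-1]
data[mid]=-3>-5: swap data[1],data[3]; hi=2 → [-5,1,0,-3,2,-2,-4,-1]
data[mid]=1>-5: swap data[1],data[2]; hi=1 → [-5,0,1,-3,2,-2,-4,-1]
data[mid]=0>-5: swap data[1],data[1]; hi=0 → [-5,0,1,-3,2,-2,-4,-1]
end: lo=0, hi=0; data = [-5,0,1,-3,2,-2,-4,-1]

[-5,0,1,-3,2,-2,-4,-1]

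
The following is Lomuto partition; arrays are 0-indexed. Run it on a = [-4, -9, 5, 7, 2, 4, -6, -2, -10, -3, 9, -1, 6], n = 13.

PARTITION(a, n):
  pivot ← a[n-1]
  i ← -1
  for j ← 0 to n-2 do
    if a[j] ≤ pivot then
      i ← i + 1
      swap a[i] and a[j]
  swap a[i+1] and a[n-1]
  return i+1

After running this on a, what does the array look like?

[-4, -9, 5, 2, 4, -6, -2, -10, -3, -1, 6, 7, 9]

pivot = a[12] = 6; i = -1
j=0: a[0]=-4 ≤ 6 → i=0, swap a[0],a[0] (no change) → [-4, -9, 5, 7, 2, 4, -6, -2, -10, -3, 9, -1, 6]
j=1: a[1]=-9 ≤ 6 → i=1, swap a[1],a[1] (no change) → [-4, -9, 5, 7, 2, 4, -6, -2, -10, -3, 9, -1, 6]
j=2: a[2]=5 ≤ 6 → i=2, swap a[2],a[2] (no change) → [-4, -9, 5, 7, 2, 4, -6, -2, -10, -3, 9, -1, 6]
j=3: a[3]=7 > 6 → no swap
j=4: a[4]=2 ≤ 6 → i=3, swap a[3],a[4] → [-4, -9, 5, 2, 7, 4, -6, -2, -10, -3, 9, -1, 6]
j=5: a[5]=4 ≤ 6 → i=4, swap a[4],a[5] → [-4, -9, 5, 2, 4, 7, -6, -2, -10, -3, 9, -1, 6]
j=6: a[6]=-6 ≤ 6 → i=5, swap a[5],a[6] → [-4, -9, 5, 2, 4, -6, 7, -2, -10, -3, 9, -1, 6]
j=7: a[7]=-2 ≤ 6 → i=6, swap a[6],a[7] → [-4, -9, 5, 2, 4, -6, -2, 7, -10, -3, 9, -1, 6]
j=8: a[8]=-10 ≤ 6 → i=7, swap a[7],a[8] → [-4, -9, 5, 2, 4, -6, -2, -10, 7, -3, 9, -1, 6]
j=9: a[9]=-3 ≤ 6 → i=8, swap a[8],a[9] → [-4, -9, 5, 2, 4, -6, -2, -10, -3, 7, 9, -1, 6]
j=10: a[10]=9 > 6 → no swap
j=11: a[11]=-1 ≤ 6 → i=9, swap a[9],a[11] → [-4, -9, 5, 2, 4, -6, -2, -10, -3, -1, 9, 7, 6]
final swap a[10],a[12] → [-4, -9, 5, 2, 4, -6, -2, -10, -3, -1, 6, 7, 9]; return 10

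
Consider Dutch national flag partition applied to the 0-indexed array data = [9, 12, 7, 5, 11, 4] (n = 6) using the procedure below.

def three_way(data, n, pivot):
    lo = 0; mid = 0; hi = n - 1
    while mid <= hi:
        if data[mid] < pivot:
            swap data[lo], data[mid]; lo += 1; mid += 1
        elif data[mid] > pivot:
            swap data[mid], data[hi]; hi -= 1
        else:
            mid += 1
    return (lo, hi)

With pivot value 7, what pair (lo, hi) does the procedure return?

pivot = 7; lo=0, mid=0, hi=5
data[mid]=9>7: swap data[0],data[5]; hi=4 → [4, 12, 7, 5, 11, 9]
data[mid]=4<7: swap data[0],data[0]; lo=1,mid=1 → [4, 12, 7, 5, 11, 9]
data[mid]=12>7: swap data[1],data[4]; hi=3 → [4, 11, 7, 5, 12, 9]
data[mid]=11>7: swap data[1],data[3]; hi=2 → [4, 5, 7, 11, 12, 9]
data[mid]=5<7: swap data[1],data[1]; lo=2,mid=2 → [4, 5, 7, 11, 12, 9]
data[mid]=7=7: mid=3
end: lo=2, hi=2; data = [4, 5, 7, 11, 12, 9]

(2, 2)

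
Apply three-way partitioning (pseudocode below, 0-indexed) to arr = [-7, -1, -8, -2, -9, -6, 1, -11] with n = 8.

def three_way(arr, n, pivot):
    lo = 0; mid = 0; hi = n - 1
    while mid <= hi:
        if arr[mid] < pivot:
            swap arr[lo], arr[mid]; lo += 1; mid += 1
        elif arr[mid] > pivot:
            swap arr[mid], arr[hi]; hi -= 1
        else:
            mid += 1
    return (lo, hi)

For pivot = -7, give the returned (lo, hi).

pivot = -7; lo=0, mid=0, hi=7
arr[mid]=-7=-7: mid=1
arr[mid]=-1>-7: swap arr[1],arr[7]; hi=6 → [-7, -11, -8, -2, -9, -6, 1, -1]
arr[mid]=-11<-7: swap arr[0],arr[1]; lo=1,mid=2 → [-11, -7, -8, -2, -9, -6, 1, -1]
arr[mid]=-8<-7: swap arr[1],arr[2]; lo=2,mid=3 → [-11, -8, -7, -2, -9, -6, 1, -1]
arr[mid]=-2>-7: swap arr[3],arr[6]; hi=5 → [-11, -8, -7, 1, -9, -6, -2, -1]
arr[mid]=1>-7: swap arr[3],arr[5]; hi=4 → [-11, -8, -7, -6, -9, 1, -2, -1]
arr[mid]=-6>-7: swap arr[3],arr[4]; hi=3 → [-11, -8, -7, -9, -6, 1, -2, -1]
arr[mid]=-9<-7: swap arr[2],arr[3]; lo=3,mid=4 → [-11, -8, -9, -7, -6, 1, -2, -1]
end: lo=3, hi=3; arr = [-11, -8, -9, -7, -6, 1, -2, -1]

(3, 3)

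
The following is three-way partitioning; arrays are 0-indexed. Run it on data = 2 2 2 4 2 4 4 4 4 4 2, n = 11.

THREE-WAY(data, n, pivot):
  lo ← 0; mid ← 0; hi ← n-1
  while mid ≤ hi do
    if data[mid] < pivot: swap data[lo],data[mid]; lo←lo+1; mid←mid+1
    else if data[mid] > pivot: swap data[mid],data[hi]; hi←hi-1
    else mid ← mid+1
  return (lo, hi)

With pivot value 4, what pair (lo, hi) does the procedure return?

lo=0 mid=0 hi=10
2<4: swap(0,0), lo=1 mid=1 ⇒ 2 2 2 4 2 4 4 4 4 4 2
2<4: swap(1,1), lo=2 mid=2 ⇒ 2 2 2 4 2 4 4 4 4 4 2
2<4: swap(2,2), lo=3 mid=3 ⇒ 2 2 2 4 2 4 4 4 4 4 2
4=4: mid=4
2<4: swap(3,4), lo=4 mid=5 ⇒ 2 2 2 2 4 4 4 4 4 4 2
4=4: mid=6
4=4: mid=7
4=4: mid=8
4=4: mid=9
4=4: mid=10
2<4: swap(4,10), lo=5 mid=11 ⇒ 2 2 2 2 2 4 4 4 4 4 4
done. lo=5 hi=10; data=2 2 2 2 2 4 4 4 4 4 4

(5, 10)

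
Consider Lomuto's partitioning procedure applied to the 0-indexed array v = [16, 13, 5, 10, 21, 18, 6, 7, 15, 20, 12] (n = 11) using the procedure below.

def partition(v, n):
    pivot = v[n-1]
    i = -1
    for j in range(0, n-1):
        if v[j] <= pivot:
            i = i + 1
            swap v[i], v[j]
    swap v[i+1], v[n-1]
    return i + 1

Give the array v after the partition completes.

pivot = v[10] = 12; i = -1
j=0: v[0]=16 > 12 → no swap
j=1: v[1]=13 > 12 → no swap
j=2: v[2]=5 ≤ 12 → i=0, swap v[0],v[2] → [5, 13, 16, 10, 21, 18, 6, 7, 15, 20, 12]
j=3: v[3]=10 ≤ 12 → i=1, swap v[1],v[3] → [5, 10, 16, 13, 21, 18, 6, 7, 15, 20, 12]
j=4: v[4]=21 > 12 → no swap
j=5: v[5]=18 > 12 → no swap
j=6: v[6]=6 ≤ 12 → i=2, swap v[2],v[6] → [5, 10, 6, 13, 21, 18, 16, 7, 15, 20, 12]
j=7: v[7]=7 ≤ 12 → i=3, swap v[3],v[7] → [5, 10, 6, 7, 21, 18, 16, 13, 15, 20, 12]
j=8: v[8]=15 > 12 → no swap
j=9: v[9]=20 > 12 → no swap
final swap v[4],v[10] → [5, 10, 6, 7, 12, 18, 16, 13, 15, 20, 21]; return 4

[5, 10, 6, 7, 12, 18, 16, 13, 15, 20, 21]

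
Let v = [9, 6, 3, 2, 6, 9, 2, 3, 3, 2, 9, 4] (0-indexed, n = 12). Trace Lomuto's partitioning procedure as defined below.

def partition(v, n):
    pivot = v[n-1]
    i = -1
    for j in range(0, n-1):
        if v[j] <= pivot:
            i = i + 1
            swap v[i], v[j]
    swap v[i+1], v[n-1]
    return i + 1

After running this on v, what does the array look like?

pivot = v[11] = 4; i = -1
j=0: v[0]=9 > 4 → no swap
j=1: v[1]=6 > 4 → no swap
j=2: v[2]=3 ≤ 4 → i=0, swap v[0],v[2] → [3, 6, 9, 2, 6, 9, 2, 3, 3, 2, 9, 4]
j=3: v[3]=2 ≤ 4 → i=1, swap v[1],v[3] → [3, 2, 9, 6, 6, 9, 2, 3, 3, 2, 9, 4]
j=4: v[4]=6 > 4 → no swap
j=5: v[5]=9 > 4 → no swap
j=6: v[6]=2 ≤ 4 → i=2, swap v[2],v[6] → [3, 2, 2, 6, 6, 9, 9, 3, 3, 2, 9, 4]
j=7: v[7]=3 ≤ 4 → i=3, swap v[3],v[7] → [3, 2, 2, 3, 6, 9, 9, 6, 3, 2, 9, 4]
j=8: v[8]=3 ≤ 4 → i=4, swap v[4],v[8] → [3, 2, 2, 3, 3, 9, 9, 6, 6, 2, 9, 4]
j=9: v[9]=2 ≤ 4 → i=5, swap v[5],v[9] → [3, 2, 2, 3, 3, 2, 9, 6, 6, 9, 9, 4]
j=10: v[10]=9 > 4 → no swap
final swap v[6],v[11] → [3, 2, 2, 3, 3, 2, 4, 6, 6, 9, 9, 9]; return 6

[3, 2, 2, 3, 3, 2, 4, 6, 6, 9, 9, 9]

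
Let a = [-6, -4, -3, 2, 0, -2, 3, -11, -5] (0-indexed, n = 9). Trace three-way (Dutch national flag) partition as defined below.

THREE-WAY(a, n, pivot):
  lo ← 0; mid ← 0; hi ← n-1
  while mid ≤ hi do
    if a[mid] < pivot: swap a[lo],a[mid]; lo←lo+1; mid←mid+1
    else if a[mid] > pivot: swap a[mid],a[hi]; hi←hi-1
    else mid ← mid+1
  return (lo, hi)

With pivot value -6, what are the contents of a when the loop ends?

[-11, -6, 2, 0, -2, 3, -3, -5, -4]

lo=0 mid=0 hi=8
-6=-6: mid=1
-4>-6: swap(1,8), hi=7 ⇒ [-6, -5, -3, 2, 0, -2, 3, -11, -4]
-5>-6: swap(1,7), hi=6 ⇒ [-6, -11, -3, 2, 0, -2, 3, -5, -4]
-11<-6: swap(0,1), lo=1 mid=2 ⇒ [-11, -6, -3, 2, 0, -2, 3, -5, -4]
-3>-6: swap(2,6), hi=5 ⇒ [-11, -6, 3, 2, 0, -2, -3, -5, -4]
3>-6: swap(2,5), hi=4 ⇒ [-11, -6, -2, 2, 0, 3, -3, -5, -4]
-2>-6: swap(2,4), hi=3 ⇒ [-11, -6, 0, 2, -2, 3, -3, -5, -4]
0>-6: swap(2,3), hi=2 ⇒ [-11, -6, 2, 0, -2, 3, -3, -5, -4]
2>-6: swap(2,2), hi=1 ⇒ [-11, -6, 2, 0, -2, 3, -3, -5, -4]
done. lo=1 hi=1; a=[-11, -6, 2, 0, -2, 3, -3, -5, -4]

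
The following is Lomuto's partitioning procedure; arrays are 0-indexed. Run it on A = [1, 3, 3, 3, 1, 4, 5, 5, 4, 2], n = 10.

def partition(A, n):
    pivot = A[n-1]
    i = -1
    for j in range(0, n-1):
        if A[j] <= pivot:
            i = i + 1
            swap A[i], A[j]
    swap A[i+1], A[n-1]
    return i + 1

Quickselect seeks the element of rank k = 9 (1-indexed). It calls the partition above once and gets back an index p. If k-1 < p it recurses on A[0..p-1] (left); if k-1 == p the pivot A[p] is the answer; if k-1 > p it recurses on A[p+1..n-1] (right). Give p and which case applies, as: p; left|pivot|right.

2; right

pivot=2, i=-1
j=0: 1≤2, i=0, swap(0,0) ⇒ [1, 3, 3, 3, 1, 4, 5, 5, 4, 2]
j=1: 3>2, skip
j=2: 3>2, skip
j=3: 3>2, skip
j=4: 1≤2, i=1, swap(1,4) ⇒ [1, 1, 3, 3, 3, 4, 5, 5, 4, 2]
j=5: 4>2, skip
j=6: 5>2, skip
j=7: 5>2, skip
j=8: 4>2, skip
swap(2,9) ⇒ [1, 1, 2, 3, 3, 4, 5, 5, 4, 3]; return 2
p = 2; k-1 = 8 > 2 ⇒ right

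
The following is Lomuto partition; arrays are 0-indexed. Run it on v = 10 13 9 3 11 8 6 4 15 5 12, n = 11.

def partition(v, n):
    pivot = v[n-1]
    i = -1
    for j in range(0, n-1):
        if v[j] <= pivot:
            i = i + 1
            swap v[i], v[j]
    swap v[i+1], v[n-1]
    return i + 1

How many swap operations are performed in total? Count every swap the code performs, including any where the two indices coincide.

pivot = v[10] = 12; i = -1
j=0: v[0]=10 ≤ 12 → i=0, swap v[0],v[0] (no change) → 10 13 9 3 11 8 6 4 15 5 12
j=1: v[1]=13 > 12 → no swap
j=2: v[2]=9 ≤ 12 → i=1, swap v[1],v[2] → 10 9 13 3 11 8 6 4 15 5 12
j=3: v[3]=3 ≤ 12 → i=2, swap v[2],v[3] → 10 9 3 13 11 8 6 4 15 5 12
j=4: v[4]=11 ≤ 12 → i=3, swap v[3],v[4] → 10 9 3 11 13 8 6 4 15 5 12
j=5: v[5]=8 ≤ 12 → i=4, swap v[4],v[5] → 10 9 3 11 8 13 6 4 15 5 12
j=6: v[6]=6 ≤ 12 → i=5, swap v[5],v[6] → 10 9 3 11 8 6 13 4 15 5 12
j=7: v[7]=4 ≤ 12 → i=6, swap v[6],v[7] → 10 9 3 11 8 6 4 13 15 5 12
j=8: v[8]=15 > 12 → no swap
j=9: v[9]=5 ≤ 12 → i=7, swap v[7],v[9] → 10 9 3 11 8 6 4 5 15 13 12
final swap v[8],v[10] → 10 9 3 11 8 6 4 5 12 13 15; return 8

9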